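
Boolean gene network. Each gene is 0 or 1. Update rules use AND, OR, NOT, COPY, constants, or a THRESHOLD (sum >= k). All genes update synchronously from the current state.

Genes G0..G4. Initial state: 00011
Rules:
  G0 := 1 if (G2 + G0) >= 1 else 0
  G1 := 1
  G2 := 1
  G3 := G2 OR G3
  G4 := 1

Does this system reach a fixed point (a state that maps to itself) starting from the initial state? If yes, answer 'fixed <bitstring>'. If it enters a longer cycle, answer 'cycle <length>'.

Step 0: 00011
Step 1: G0=(0+0>=1)=0 G1=1(const) G2=1(const) G3=G2|G3=0|1=1 G4=1(const) -> 01111
Step 2: G0=(1+0>=1)=1 G1=1(const) G2=1(const) G3=G2|G3=1|1=1 G4=1(const) -> 11111
Step 3: G0=(1+1>=1)=1 G1=1(const) G2=1(const) G3=G2|G3=1|1=1 G4=1(const) -> 11111
Fixed point reached at step 2: 11111

Answer: fixed 11111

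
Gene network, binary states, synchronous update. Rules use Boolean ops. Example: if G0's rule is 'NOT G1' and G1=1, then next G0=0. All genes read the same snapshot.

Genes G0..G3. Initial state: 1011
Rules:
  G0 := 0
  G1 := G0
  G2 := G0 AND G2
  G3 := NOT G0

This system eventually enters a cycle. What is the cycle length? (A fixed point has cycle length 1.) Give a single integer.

Step 0: 1011
Step 1: G0=0(const) G1=G0=1 G2=G0&G2=1&1=1 G3=NOT G0=NOT 1=0 -> 0110
Step 2: G0=0(const) G1=G0=0 G2=G0&G2=0&1=0 G3=NOT G0=NOT 0=1 -> 0001
Step 3: G0=0(const) G1=G0=0 G2=G0&G2=0&0=0 G3=NOT G0=NOT 0=1 -> 0001
State from step 3 equals state from step 2 -> cycle length 1

Answer: 1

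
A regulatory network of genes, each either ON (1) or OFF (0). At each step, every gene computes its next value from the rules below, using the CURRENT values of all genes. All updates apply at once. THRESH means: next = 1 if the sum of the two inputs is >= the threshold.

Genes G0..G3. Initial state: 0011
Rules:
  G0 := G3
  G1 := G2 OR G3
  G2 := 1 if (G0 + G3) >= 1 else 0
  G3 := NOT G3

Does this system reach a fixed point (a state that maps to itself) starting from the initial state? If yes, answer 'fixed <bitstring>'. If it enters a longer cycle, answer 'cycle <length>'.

Step 0: 0011
Step 1: G0=G3=1 G1=G2|G3=1|1=1 G2=(0+1>=1)=1 G3=NOT G3=NOT 1=0 -> 1110
Step 2: G0=G3=0 G1=G2|G3=1|0=1 G2=(1+0>=1)=1 G3=NOT G3=NOT 0=1 -> 0111
Step 3: G0=G3=1 G1=G2|G3=1|1=1 G2=(0+1>=1)=1 G3=NOT G3=NOT 1=0 -> 1110
Cycle of length 2 starting at step 1 -> no fixed point

Answer: cycle 2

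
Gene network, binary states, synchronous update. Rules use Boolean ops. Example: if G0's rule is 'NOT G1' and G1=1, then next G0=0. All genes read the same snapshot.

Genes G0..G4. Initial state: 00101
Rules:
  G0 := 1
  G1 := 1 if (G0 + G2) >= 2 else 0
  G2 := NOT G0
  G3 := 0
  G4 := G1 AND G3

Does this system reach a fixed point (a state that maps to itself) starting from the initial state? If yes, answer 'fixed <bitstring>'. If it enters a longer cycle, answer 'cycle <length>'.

Step 0: 00101
Step 1: G0=1(const) G1=(0+1>=2)=0 G2=NOT G0=NOT 0=1 G3=0(const) G4=G1&G3=0&0=0 -> 10100
Step 2: G0=1(const) G1=(1+1>=2)=1 G2=NOT G0=NOT 1=0 G3=0(const) G4=G1&G3=0&0=0 -> 11000
Step 3: G0=1(const) G1=(1+0>=2)=0 G2=NOT G0=NOT 1=0 G3=0(const) G4=G1&G3=1&0=0 -> 10000
Step 4: G0=1(const) G1=(1+0>=2)=0 G2=NOT G0=NOT 1=0 G3=0(const) G4=G1&G3=0&0=0 -> 10000
Fixed point reached at step 3: 10000

Answer: fixed 10000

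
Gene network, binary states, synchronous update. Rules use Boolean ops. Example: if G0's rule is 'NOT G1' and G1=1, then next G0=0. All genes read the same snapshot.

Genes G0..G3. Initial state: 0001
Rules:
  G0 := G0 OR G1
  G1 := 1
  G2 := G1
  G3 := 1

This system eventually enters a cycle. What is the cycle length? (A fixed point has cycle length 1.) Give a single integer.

Step 0: 0001
Step 1: G0=G0|G1=0|0=0 G1=1(const) G2=G1=0 G3=1(const) -> 0101
Step 2: G0=G0|G1=0|1=1 G1=1(const) G2=G1=1 G3=1(const) -> 1111
Step 3: G0=G0|G1=1|1=1 G1=1(const) G2=G1=1 G3=1(const) -> 1111
State from step 3 equals state from step 2 -> cycle length 1

Answer: 1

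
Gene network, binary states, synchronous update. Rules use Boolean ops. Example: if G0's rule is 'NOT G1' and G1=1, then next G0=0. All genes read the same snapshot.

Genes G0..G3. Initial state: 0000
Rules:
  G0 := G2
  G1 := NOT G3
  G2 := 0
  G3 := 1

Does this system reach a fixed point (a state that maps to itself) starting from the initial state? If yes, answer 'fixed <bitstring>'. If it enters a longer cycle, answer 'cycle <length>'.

Answer: fixed 0001

Derivation:
Step 0: 0000
Step 1: G0=G2=0 G1=NOT G3=NOT 0=1 G2=0(const) G3=1(const) -> 0101
Step 2: G0=G2=0 G1=NOT G3=NOT 1=0 G2=0(const) G3=1(const) -> 0001
Step 3: G0=G2=0 G1=NOT G3=NOT 1=0 G2=0(const) G3=1(const) -> 0001
Fixed point reached at step 2: 0001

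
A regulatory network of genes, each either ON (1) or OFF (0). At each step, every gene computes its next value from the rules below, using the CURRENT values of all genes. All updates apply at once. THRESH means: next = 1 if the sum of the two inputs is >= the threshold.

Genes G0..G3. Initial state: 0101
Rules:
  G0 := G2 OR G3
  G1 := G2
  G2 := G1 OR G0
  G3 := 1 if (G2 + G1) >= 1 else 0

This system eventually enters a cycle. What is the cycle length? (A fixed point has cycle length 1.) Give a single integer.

Step 0: 0101
Step 1: G0=G2|G3=0|1=1 G1=G2=0 G2=G1|G0=1|0=1 G3=(0+1>=1)=1 -> 1011
Step 2: G0=G2|G3=1|1=1 G1=G2=1 G2=G1|G0=0|1=1 G3=(1+0>=1)=1 -> 1111
Step 3: G0=G2|G3=1|1=1 G1=G2=1 G2=G1|G0=1|1=1 G3=(1+1>=1)=1 -> 1111
State from step 3 equals state from step 2 -> cycle length 1

Answer: 1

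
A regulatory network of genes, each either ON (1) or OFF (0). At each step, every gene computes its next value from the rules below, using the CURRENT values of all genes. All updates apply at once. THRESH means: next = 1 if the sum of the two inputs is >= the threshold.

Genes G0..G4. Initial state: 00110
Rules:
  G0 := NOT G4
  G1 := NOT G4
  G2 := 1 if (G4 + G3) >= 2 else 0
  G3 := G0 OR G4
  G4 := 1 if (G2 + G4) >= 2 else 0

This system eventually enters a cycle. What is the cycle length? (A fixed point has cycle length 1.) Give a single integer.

Answer: 1

Derivation:
Step 0: 00110
Step 1: G0=NOT G4=NOT 0=1 G1=NOT G4=NOT 0=1 G2=(0+1>=2)=0 G3=G0|G4=0|0=0 G4=(1+0>=2)=0 -> 11000
Step 2: G0=NOT G4=NOT 0=1 G1=NOT G4=NOT 0=1 G2=(0+0>=2)=0 G3=G0|G4=1|0=1 G4=(0+0>=2)=0 -> 11010
Step 3: G0=NOT G4=NOT 0=1 G1=NOT G4=NOT 0=1 G2=(0+1>=2)=0 G3=G0|G4=1|0=1 G4=(0+0>=2)=0 -> 11010
State from step 3 equals state from step 2 -> cycle length 1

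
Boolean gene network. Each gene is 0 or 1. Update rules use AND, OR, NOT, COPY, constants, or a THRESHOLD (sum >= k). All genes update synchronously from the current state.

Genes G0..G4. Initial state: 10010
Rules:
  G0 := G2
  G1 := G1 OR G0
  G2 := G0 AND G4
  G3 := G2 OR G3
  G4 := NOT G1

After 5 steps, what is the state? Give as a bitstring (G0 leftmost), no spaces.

Step 1: G0=G2=0 G1=G1|G0=0|1=1 G2=G0&G4=1&0=0 G3=G2|G3=0|1=1 G4=NOT G1=NOT 0=1 -> 01011
Step 2: G0=G2=0 G1=G1|G0=1|0=1 G2=G0&G4=0&1=0 G3=G2|G3=0|1=1 G4=NOT G1=NOT 1=0 -> 01010
Step 3: G0=G2=0 G1=G1|G0=1|0=1 G2=G0&G4=0&0=0 G3=G2|G3=0|1=1 G4=NOT G1=NOT 1=0 -> 01010
Step 4: G0=G2=0 G1=G1|G0=1|0=1 G2=G0&G4=0&0=0 G3=G2|G3=0|1=1 G4=NOT G1=NOT 1=0 -> 01010
Step 5: G0=G2=0 G1=G1|G0=1|0=1 G2=G0&G4=0&0=0 G3=G2|G3=0|1=1 G4=NOT G1=NOT 1=0 -> 01010

01010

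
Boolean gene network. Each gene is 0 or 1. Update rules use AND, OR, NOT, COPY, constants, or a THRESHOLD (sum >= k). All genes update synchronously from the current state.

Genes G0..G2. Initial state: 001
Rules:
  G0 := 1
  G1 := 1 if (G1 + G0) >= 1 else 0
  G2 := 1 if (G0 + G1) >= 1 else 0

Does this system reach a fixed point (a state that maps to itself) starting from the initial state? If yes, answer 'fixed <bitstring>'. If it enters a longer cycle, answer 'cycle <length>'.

Step 0: 001
Step 1: G0=1(const) G1=(0+0>=1)=0 G2=(0+0>=1)=0 -> 100
Step 2: G0=1(const) G1=(0+1>=1)=1 G2=(1+0>=1)=1 -> 111
Step 3: G0=1(const) G1=(1+1>=1)=1 G2=(1+1>=1)=1 -> 111
Fixed point reached at step 2: 111

Answer: fixed 111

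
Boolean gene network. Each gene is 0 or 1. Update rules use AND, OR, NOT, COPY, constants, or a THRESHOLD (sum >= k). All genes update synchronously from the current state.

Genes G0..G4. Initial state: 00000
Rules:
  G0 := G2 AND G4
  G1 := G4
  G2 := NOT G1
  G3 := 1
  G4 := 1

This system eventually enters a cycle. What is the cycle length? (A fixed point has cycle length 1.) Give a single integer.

Answer: 1

Derivation:
Step 0: 00000
Step 1: G0=G2&G4=0&0=0 G1=G4=0 G2=NOT G1=NOT 0=1 G3=1(const) G4=1(const) -> 00111
Step 2: G0=G2&G4=1&1=1 G1=G4=1 G2=NOT G1=NOT 0=1 G3=1(const) G4=1(const) -> 11111
Step 3: G0=G2&G4=1&1=1 G1=G4=1 G2=NOT G1=NOT 1=0 G3=1(const) G4=1(const) -> 11011
Step 4: G0=G2&G4=0&1=0 G1=G4=1 G2=NOT G1=NOT 1=0 G3=1(const) G4=1(const) -> 01011
Step 5: G0=G2&G4=0&1=0 G1=G4=1 G2=NOT G1=NOT 1=0 G3=1(const) G4=1(const) -> 01011
State from step 5 equals state from step 4 -> cycle length 1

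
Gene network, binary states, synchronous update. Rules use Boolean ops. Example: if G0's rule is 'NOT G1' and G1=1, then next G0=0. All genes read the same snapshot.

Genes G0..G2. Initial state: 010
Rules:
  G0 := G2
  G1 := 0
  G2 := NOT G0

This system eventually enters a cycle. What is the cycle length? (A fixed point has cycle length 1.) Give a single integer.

Answer: 4

Derivation:
Step 0: 010
Step 1: G0=G2=0 G1=0(const) G2=NOT G0=NOT 0=1 -> 001
Step 2: G0=G2=1 G1=0(const) G2=NOT G0=NOT 0=1 -> 101
Step 3: G0=G2=1 G1=0(const) G2=NOT G0=NOT 1=0 -> 100
Step 4: G0=G2=0 G1=0(const) G2=NOT G0=NOT 1=0 -> 000
Step 5: G0=G2=0 G1=0(const) G2=NOT G0=NOT 0=1 -> 001
State from step 5 equals state from step 1 -> cycle length 4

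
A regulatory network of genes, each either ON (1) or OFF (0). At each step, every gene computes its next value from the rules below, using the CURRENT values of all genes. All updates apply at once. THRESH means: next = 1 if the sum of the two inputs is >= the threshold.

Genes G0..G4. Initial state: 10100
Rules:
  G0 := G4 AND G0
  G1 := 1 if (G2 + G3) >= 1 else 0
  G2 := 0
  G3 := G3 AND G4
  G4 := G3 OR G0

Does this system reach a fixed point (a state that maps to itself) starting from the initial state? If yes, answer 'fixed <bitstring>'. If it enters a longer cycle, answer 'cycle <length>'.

Answer: fixed 00000

Derivation:
Step 0: 10100
Step 1: G0=G4&G0=0&1=0 G1=(1+0>=1)=1 G2=0(const) G3=G3&G4=0&0=0 G4=G3|G0=0|1=1 -> 01001
Step 2: G0=G4&G0=1&0=0 G1=(0+0>=1)=0 G2=0(const) G3=G3&G4=0&1=0 G4=G3|G0=0|0=0 -> 00000
Step 3: G0=G4&G0=0&0=0 G1=(0+0>=1)=0 G2=0(const) G3=G3&G4=0&0=0 G4=G3|G0=0|0=0 -> 00000
Fixed point reached at step 2: 00000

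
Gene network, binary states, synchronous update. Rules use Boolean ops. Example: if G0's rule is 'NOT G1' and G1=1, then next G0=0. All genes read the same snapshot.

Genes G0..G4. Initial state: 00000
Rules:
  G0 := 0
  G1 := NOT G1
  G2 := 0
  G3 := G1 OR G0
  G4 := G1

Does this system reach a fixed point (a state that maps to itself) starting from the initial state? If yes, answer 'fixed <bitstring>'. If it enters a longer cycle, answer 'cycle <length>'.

Step 0: 00000
Step 1: G0=0(const) G1=NOT G1=NOT 0=1 G2=0(const) G3=G1|G0=0|0=0 G4=G1=0 -> 01000
Step 2: G0=0(const) G1=NOT G1=NOT 1=0 G2=0(const) G3=G1|G0=1|0=1 G4=G1=1 -> 00011
Step 3: G0=0(const) G1=NOT G1=NOT 0=1 G2=0(const) G3=G1|G0=0|0=0 G4=G1=0 -> 01000
Cycle of length 2 starting at step 1 -> no fixed point

Answer: cycle 2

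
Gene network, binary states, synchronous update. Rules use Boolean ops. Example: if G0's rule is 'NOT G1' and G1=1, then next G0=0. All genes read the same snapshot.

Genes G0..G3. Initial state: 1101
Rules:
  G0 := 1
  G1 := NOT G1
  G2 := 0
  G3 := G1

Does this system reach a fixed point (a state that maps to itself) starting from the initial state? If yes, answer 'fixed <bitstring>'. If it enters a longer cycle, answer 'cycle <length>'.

Step 0: 1101
Step 1: G0=1(const) G1=NOT G1=NOT 1=0 G2=0(const) G3=G1=1 -> 1001
Step 2: G0=1(const) G1=NOT G1=NOT 0=1 G2=0(const) G3=G1=0 -> 1100
Step 3: G0=1(const) G1=NOT G1=NOT 1=0 G2=0(const) G3=G1=1 -> 1001
Cycle of length 2 starting at step 1 -> no fixed point

Answer: cycle 2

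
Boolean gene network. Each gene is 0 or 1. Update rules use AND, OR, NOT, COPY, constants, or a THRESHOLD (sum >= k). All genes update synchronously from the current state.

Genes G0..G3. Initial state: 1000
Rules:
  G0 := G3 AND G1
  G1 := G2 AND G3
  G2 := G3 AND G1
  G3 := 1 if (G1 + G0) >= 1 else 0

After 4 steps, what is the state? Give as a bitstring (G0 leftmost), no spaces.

Step 1: G0=G3&G1=0&0=0 G1=G2&G3=0&0=0 G2=G3&G1=0&0=0 G3=(0+1>=1)=1 -> 0001
Step 2: G0=G3&G1=1&0=0 G1=G2&G3=0&1=0 G2=G3&G1=1&0=0 G3=(0+0>=1)=0 -> 0000
Step 3: G0=G3&G1=0&0=0 G1=G2&G3=0&0=0 G2=G3&G1=0&0=0 G3=(0+0>=1)=0 -> 0000
Step 4: G0=G3&G1=0&0=0 G1=G2&G3=0&0=0 G2=G3&G1=0&0=0 G3=(0+0>=1)=0 -> 0000

0000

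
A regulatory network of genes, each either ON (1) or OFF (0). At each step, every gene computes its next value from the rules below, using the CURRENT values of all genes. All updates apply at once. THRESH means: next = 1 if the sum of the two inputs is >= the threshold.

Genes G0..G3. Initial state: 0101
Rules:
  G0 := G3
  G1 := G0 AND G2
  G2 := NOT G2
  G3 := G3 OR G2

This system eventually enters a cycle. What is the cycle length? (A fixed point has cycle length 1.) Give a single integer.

Answer: 2

Derivation:
Step 0: 0101
Step 1: G0=G3=1 G1=G0&G2=0&0=0 G2=NOT G2=NOT 0=1 G3=G3|G2=1|0=1 -> 1011
Step 2: G0=G3=1 G1=G0&G2=1&1=1 G2=NOT G2=NOT 1=0 G3=G3|G2=1|1=1 -> 1101
Step 3: G0=G3=1 G1=G0&G2=1&0=0 G2=NOT G2=NOT 0=1 G3=G3|G2=1|0=1 -> 1011
State from step 3 equals state from step 1 -> cycle length 2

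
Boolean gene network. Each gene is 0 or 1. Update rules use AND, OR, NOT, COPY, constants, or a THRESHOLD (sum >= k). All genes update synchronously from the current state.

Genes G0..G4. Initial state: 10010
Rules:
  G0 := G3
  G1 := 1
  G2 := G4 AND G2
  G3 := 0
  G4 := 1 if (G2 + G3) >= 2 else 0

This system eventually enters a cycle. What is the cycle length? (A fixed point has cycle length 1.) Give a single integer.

Answer: 1

Derivation:
Step 0: 10010
Step 1: G0=G3=1 G1=1(const) G2=G4&G2=0&0=0 G3=0(const) G4=(0+1>=2)=0 -> 11000
Step 2: G0=G3=0 G1=1(const) G2=G4&G2=0&0=0 G3=0(const) G4=(0+0>=2)=0 -> 01000
Step 3: G0=G3=0 G1=1(const) G2=G4&G2=0&0=0 G3=0(const) G4=(0+0>=2)=0 -> 01000
State from step 3 equals state from step 2 -> cycle length 1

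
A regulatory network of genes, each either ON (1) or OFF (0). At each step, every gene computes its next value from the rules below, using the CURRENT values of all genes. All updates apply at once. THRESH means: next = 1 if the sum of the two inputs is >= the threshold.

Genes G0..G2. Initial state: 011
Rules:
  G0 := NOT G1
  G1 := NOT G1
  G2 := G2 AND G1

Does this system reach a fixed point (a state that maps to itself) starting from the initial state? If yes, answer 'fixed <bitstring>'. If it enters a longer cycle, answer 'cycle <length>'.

Step 0: 011
Step 1: G0=NOT G1=NOT 1=0 G1=NOT G1=NOT 1=0 G2=G2&G1=1&1=1 -> 001
Step 2: G0=NOT G1=NOT 0=1 G1=NOT G1=NOT 0=1 G2=G2&G1=1&0=0 -> 110
Step 3: G0=NOT G1=NOT 1=0 G1=NOT G1=NOT 1=0 G2=G2&G1=0&1=0 -> 000
Step 4: G0=NOT G1=NOT 0=1 G1=NOT G1=NOT 0=1 G2=G2&G1=0&0=0 -> 110
Cycle of length 2 starting at step 2 -> no fixed point

Answer: cycle 2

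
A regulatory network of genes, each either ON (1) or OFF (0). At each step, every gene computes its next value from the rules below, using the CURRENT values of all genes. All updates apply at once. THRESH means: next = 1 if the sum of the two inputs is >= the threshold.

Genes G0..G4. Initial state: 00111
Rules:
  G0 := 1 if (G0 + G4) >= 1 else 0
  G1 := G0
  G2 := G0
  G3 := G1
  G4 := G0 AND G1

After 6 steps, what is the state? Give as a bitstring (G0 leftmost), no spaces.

Step 1: G0=(0+1>=1)=1 G1=G0=0 G2=G0=0 G3=G1=0 G4=G0&G1=0&0=0 -> 10000
Step 2: G0=(1+0>=1)=1 G1=G0=1 G2=G0=1 G3=G1=0 G4=G0&G1=1&0=0 -> 11100
Step 3: G0=(1+0>=1)=1 G1=G0=1 G2=G0=1 G3=G1=1 G4=G0&G1=1&1=1 -> 11111
Step 4: G0=(1+1>=1)=1 G1=G0=1 G2=G0=1 G3=G1=1 G4=G0&G1=1&1=1 -> 11111
Step 5: G0=(1+1>=1)=1 G1=G0=1 G2=G0=1 G3=G1=1 G4=G0&G1=1&1=1 -> 11111
Step 6: G0=(1+1>=1)=1 G1=G0=1 G2=G0=1 G3=G1=1 G4=G0&G1=1&1=1 -> 11111

11111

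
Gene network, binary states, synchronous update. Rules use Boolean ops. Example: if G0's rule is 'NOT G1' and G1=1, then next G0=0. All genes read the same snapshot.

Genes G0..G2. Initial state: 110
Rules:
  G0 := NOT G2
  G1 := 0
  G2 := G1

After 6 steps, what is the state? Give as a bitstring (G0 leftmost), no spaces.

Step 1: G0=NOT G2=NOT 0=1 G1=0(const) G2=G1=1 -> 101
Step 2: G0=NOT G2=NOT 1=0 G1=0(const) G2=G1=0 -> 000
Step 3: G0=NOT G2=NOT 0=1 G1=0(const) G2=G1=0 -> 100
Step 4: G0=NOT G2=NOT 0=1 G1=0(const) G2=G1=0 -> 100
Step 5: G0=NOT G2=NOT 0=1 G1=0(const) G2=G1=0 -> 100
Step 6: G0=NOT G2=NOT 0=1 G1=0(const) G2=G1=0 -> 100

100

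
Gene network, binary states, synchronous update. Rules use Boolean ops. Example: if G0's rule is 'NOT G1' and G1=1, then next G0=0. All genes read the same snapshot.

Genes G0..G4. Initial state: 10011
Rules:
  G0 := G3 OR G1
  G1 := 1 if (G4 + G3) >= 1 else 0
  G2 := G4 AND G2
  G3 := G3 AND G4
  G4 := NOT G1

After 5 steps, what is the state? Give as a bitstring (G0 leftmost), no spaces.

Step 1: G0=G3|G1=1|0=1 G1=(1+1>=1)=1 G2=G4&G2=1&0=0 G3=G3&G4=1&1=1 G4=NOT G1=NOT 0=1 -> 11011
Step 2: G0=G3|G1=1|1=1 G1=(1+1>=1)=1 G2=G4&G2=1&0=0 G3=G3&G4=1&1=1 G4=NOT G1=NOT 1=0 -> 11010
Step 3: G0=G3|G1=1|1=1 G1=(0+1>=1)=1 G2=G4&G2=0&0=0 G3=G3&G4=1&0=0 G4=NOT G1=NOT 1=0 -> 11000
Step 4: G0=G3|G1=0|1=1 G1=(0+0>=1)=0 G2=G4&G2=0&0=0 G3=G3&G4=0&0=0 G4=NOT G1=NOT 1=0 -> 10000
Step 5: G0=G3|G1=0|0=0 G1=(0+0>=1)=0 G2=G4&G2=0&0=0 G3=G3&G4=0&0=0 G4=NOT G1=NOT 0=1 -> 00001

00001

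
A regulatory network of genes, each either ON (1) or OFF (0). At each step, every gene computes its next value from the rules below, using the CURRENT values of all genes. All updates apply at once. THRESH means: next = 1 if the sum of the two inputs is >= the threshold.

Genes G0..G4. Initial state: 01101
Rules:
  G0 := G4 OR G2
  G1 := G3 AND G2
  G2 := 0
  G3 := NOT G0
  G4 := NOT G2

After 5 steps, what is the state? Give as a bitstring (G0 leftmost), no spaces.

Step 1: G0=G4|G2=1|1=1 G1=G3&G2=0&1=0 G2=0(const) G3=NOT G0=NOT 0=1 G4=NOT G2=NOT 1=0 -> 10010
Step 2: G0=G4|G2=0|0=0 G1=G3&G2=1&0=0 G2=0(const) G3=NOT G0=NOT 1=0 G4=NOT G2=NOT 0=1 -> 00001
Step 3: G0=G4|G2=1|0=1 G1=G3&G2=0&0=0 G2=0(const) G3=NOT G0=NOT 0=1 G4=NOT G2=NOT 0=1 -> 10011
Step 4: G0=G4|G2=1|0=1 G1=G3&G2=1&0=0 G2=0(const) G3=NOT G0=NOT 1=0 G4=NOT G2=NOT 0=1 -> 10001
Step 5: G0=G4|G2=1|0=1 G1=G3&G2=0&0=0 G2=0(const) G3=NOT G0=NOT 1=0 G4=NOT G2=NOT 0=1 -> 10001

10001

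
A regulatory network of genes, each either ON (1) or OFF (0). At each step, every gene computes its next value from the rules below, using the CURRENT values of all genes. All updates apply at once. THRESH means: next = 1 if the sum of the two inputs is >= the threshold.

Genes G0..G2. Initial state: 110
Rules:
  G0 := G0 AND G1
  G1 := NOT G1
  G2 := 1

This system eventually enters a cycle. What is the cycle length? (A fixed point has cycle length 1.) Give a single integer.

Answer: 2

Derivation:
Step 0: 110
Step 1: G0=G0&G1=1&1=1 G1=NOT G1=NOT 1=0 G2=1(const) -> 101
Step 2: G0=G0&G1=1&0=0 G1=NOT G1=NOT 0=1 G2=1(const) -> 011
Step 3: G0=G0&G1=0&1=0 G1=NOT G1=NOT 1=0 G2=1(const) -> 001
Step 4: G0=G0&G1=0&0=0 G1=NOT G1=NOT 0=1 G2=1(const) -> 011
State from step 4 equals state from step 2 -> cycle length 2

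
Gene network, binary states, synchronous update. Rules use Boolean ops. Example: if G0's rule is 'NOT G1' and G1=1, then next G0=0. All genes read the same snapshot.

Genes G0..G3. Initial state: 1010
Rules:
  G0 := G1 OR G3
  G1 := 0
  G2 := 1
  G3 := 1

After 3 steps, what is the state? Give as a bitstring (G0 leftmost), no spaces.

Step 1: G0=G1|G3=0|0=0 G1=0(const) G2=1(const) G3=1(const) -> 0011
Step 2: G0=G1|G3=0|1=1 G1=0(const) G2=1(const) G3=1(const) -> 1011
Step 3: G0=G1|G3=0|1=1 G1=0(const) G2=1(const) G3=1(const) -> 1011

1011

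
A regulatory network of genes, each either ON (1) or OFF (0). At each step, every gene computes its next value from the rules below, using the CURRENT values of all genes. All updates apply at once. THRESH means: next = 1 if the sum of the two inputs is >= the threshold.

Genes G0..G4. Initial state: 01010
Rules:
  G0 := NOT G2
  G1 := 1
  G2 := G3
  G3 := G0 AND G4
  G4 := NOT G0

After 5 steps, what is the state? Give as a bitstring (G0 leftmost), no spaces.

Step 1: G0=NOT G2=NOT 0=1 G1=1(const) G2=G3=1 G3=G0&G4=0&0=0 G4=NOT G0=NOT 0=1 -> 11101
Step 2: G0=NOT G2=NOT 1=0 G1=1(const) G2=G3=0 G3=G0&G4=1&1=1 G4=NOT G0=NOT 1=0 -> 01010
Step 3: G0=NOT G2=NOT 0=1 G1=1(const) G2=G3=1 G3=G0&G4=0&0=0 G4=NOT G0=NOT 0=1 -> 11101
Step 4: G0=NOT G2=NOT 1=0 G1=1(const) G2=G3=0 G3=G0&G4=1&1=1 G4=NOT G0=NOT 1=0 -> 01010
Step 5: G0=NOT G2=NOT 0=1 G1=1(const) G2=G3=1 G3=G0&G4=0&0=0 G4=NOT G0=NOT 0=1 -> 11101

11101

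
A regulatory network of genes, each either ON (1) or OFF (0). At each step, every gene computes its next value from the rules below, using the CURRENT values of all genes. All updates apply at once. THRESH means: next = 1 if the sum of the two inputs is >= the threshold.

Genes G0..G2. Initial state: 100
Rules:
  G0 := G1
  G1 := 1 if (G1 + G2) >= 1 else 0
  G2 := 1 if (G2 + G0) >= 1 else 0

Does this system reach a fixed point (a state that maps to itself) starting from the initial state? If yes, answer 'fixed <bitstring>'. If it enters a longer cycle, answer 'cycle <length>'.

Step 0: 100
Step 1: G0=G1=0 G1=(0+0>=1)=0 G2=(0+1>=1)=1 -> 001
Step 2: G0=G1=0 G1=(0+1>=1)=1 G2=(1+0>=1)=1 -> 011
Step 3: G0=G1=1 G1=(1+1>=1)=1 G2=(1+0>=1)=1 -> 111
Step 4: G0=G1=1 G1=(1+1>=1)=1 G2=(1+1>=1)=1 -> 111
Fixed point reached at step 3: 111

Answer: fixed 111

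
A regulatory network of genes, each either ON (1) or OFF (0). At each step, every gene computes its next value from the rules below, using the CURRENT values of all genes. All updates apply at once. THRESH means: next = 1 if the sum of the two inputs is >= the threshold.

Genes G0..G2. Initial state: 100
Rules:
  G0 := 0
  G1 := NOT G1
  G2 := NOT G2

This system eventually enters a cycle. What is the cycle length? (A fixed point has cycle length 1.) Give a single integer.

Answer: 2

Derivation:
Step 0: 100
Step 1: G0=0(const) G1=NOT G1=NOT 0=1 G2=NOT G2=NOT 0=1 -> 011
Step 2: G0=0(const) G1=NOT G1=NOT 1=0 G2=NOT G2=NOT 1=0 -> 000
Step 3: G0=0(const) G1=NOT G1=NOT 0=1 G2=NOT G2=NOT 0=1 -> 011
State from step 3 equals state from step 1 -> cycle length 2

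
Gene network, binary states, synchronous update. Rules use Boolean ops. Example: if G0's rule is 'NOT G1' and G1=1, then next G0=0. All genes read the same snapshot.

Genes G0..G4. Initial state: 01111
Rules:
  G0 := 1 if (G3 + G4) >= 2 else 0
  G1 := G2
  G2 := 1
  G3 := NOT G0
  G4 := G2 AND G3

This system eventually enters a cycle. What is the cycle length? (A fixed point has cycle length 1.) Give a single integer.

Answer: 5

Derivation:
Step 0: 01111
Step 1: G0=(1+1>=2)=1 G1=G2=1 G2=1(const) G3=NOT G0=NOT 0=1 G4=G2&G3=1&1=1 -> 11111
Step 2: G0=(1+1>=2)=1 G1=G2=1 G2=1(const) G3=NOT G0=NOT 1=0 G4=G2&G3=1&1=1 -> 11101
Step 3: G0=(0+1>=2)=0 G1=G2=1 G2=1(const) G3=NOT G0=NOT 1=0 G4=G2&G3=1&0=0 -> 01100
Step 4: G0=(0+0>=2)=0 G1=G2=1 G2=1(const) G3=NOT G0=NOT 0=1 G4=G2&G3=1&0=0 -> 01110
Step 5: G0=(1+0>=2)=0 G1=G2=1 G2=1(const) G3=NOT G0=NOT 0=1 G4=G2&G3=1&1=1 -> 01111
State from step 5 equals state from step 0 -> cycle length 5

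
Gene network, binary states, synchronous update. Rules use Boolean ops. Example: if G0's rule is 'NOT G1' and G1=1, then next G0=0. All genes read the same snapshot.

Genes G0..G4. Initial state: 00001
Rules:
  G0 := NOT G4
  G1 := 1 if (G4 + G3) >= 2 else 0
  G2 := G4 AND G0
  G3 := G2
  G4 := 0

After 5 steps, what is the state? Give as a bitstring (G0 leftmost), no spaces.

Step 1: G0=NOT G4=NOT 1=0 G1=(1+0>=2)=0 G2=G4&G0=1&0=0 G3=G2=0 G4=0(const) -> 00000
Step 2: G0=NOT G4=NOT 0=1 G1=(0+0>=2)=0 G2=G4&G0=0&0=0 G3=G2=0 G4=0(const) -> 10000
Step 3: G0=NOT G4=NOT 0=1 G1=(0+0>=2)=0 G2=G4&G0=0&1=0 G3=G2=0 G4=0(const) -> 10000
Step 4: G0=NOT G4=NOT 0=1 G1=(0+0>=2)=0 G2=G4&G0=0&1=0 G3=G2=0 G4=0(const) -> 10000
Step 5: G0=NOT G4=NOT 0=1 G1=(0+0>=2)=0 G2=G4&G0=0&1=0 G3=G2=0 G4=0(const) -> 10000

10000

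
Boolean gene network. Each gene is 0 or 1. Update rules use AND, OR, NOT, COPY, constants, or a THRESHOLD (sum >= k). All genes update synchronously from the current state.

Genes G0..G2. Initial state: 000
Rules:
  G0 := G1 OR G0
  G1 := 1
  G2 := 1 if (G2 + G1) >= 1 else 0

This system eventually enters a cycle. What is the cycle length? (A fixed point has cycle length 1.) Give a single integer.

Step 0: 000
Step 1: G0=G1|G0=0|0=0 G1=1(const) G2=(0+0>=1)=0 -> 010
Step 2: G0=G1|G0=1|0=1 G1=1(const) G2=(0+1>=1)=1 -> 111
Step 3: G0=G1|G0=1|1=1 G1=1(const) G2=(1+1>=1)=1 -> 111
State from step 3 equals state from step 2 -> cycle length 1

Answer: 1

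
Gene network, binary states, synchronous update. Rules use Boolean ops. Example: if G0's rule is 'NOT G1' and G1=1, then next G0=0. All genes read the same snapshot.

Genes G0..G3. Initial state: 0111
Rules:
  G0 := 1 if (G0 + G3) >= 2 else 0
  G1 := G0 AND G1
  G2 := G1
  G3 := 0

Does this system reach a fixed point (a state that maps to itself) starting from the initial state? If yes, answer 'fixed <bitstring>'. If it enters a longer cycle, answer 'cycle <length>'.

Step 0: 0111
Step 1: G0=(0+1>=2)=0 G1=G0&G1=0&1=0 G2=G1=1 G3=0(const) -> 0010
Step 2: G0=(0+0>=2)=0 G1=G0&G1=0&0=0 G2=G1=0 G3=0(const) -> 0000
Step 3: G0=(0+0>=2)=0 G1=G0&G1=0&0=0 G2=G1=0 G3=0(const) -> 0000
Fixed point reached at step 2: 0000

Answer: fixed 0000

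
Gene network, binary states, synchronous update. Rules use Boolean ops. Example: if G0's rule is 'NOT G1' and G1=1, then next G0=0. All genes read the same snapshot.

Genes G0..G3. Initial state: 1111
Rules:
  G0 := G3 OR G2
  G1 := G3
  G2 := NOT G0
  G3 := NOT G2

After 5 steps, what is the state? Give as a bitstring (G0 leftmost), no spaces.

Step 1: G0=G3|G2=1|1=1 G1=G3=1 G2=NOT G0=NOT 1=0 G3=NOT G2=NOT 1=0 -> 1100
Step 2: G0=G3|G2=0|0=0 G1=G3=0 G2=NOT G0=NOT 1=0 G3=NOT G2=NOT 0=1 -> 0001
Step 3: G0=G3|G2=1|0=1 G1=G3=1 G2=NOT G0=NOT 0=1 G3=NOT G2=NOT 0=1 -> 1111
Step 4: G0=G3|G2=1|1=1 G1=G3=1 G2=NOT G0=NOT 1=0 G3=NOT G2=NOT 1=0 -> 1100
Step 5: G0=G3|G2=0|0=0 G1=G3=0 G2=NOT G0=NOT 1=0 G3=NOT G2=NOT 0=1 -> 0001

0001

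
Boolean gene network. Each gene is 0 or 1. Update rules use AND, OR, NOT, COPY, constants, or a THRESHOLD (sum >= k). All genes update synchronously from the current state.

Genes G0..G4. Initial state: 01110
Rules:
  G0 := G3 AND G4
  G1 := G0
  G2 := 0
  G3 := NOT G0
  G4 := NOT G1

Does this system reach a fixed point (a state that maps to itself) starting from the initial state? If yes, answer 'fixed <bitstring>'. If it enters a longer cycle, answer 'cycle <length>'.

Answer: cycle 5

Derivation:
Step 0: 01110
Step 1: G0=G3&G4=1&0=0 G1=G0=0 G2=0(const) G3=NOT G0=NOT 0=1 G4=NOT G1=NOT 1=0 -> 00010
Step 2: G0=G3&G4=1&0=0 G1=G0=0 G2=0(const) G3=NOT G0=NOT 0=1 G4=NOT G1=NOT 0=1 -> 00011
Step 3: G0=G3&G4=1&1=1 G1=G0=0 G2=0(const) G3=NOT G0=NOT 0=1 G4=NOT G1=NOT 0=1 -> 10011
Step 4: G0=G3&G4=1&1=1 G1=G0=1 G2=0(const) G3=NOT G0=NOT 1=0 G4=NOT G1=NOT 0=1 -> 11001
Step 5: G0=G3&G4=0&1=0 G1=G0=1 G2=0(const) G3=NOT G0=NOT 1=0 G4=NOT G1=NOT 1=0 -> 01000
Step 6: G0=G3&G4=0&0=0 G1=G0=0 G2=0(const) G3=NOT G0=NOT 0=1 G4=NOT G1=NOT 1=0 -> 00010
Cycle of length 5 starting at step 1 -> no fixed point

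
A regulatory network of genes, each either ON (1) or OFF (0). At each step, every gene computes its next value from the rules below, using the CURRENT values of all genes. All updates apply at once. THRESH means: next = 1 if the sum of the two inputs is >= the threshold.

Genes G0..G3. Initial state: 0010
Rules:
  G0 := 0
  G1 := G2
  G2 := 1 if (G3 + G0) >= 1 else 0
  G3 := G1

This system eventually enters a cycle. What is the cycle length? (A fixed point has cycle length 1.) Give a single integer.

Answer: 3

Derivation:
Step 0: 0010
Step 1: G0=0(const) G1=G2=1 G2=(0+0>=1)=0 G3=G1=0 -> 0100
Step 2: G0=0(const) G1=G2=0 G2=(0+0>=1)=0 G3=G1=1 -> 0001
Step 3: G0=0(const) G1=G2=0 G2=(1+0>=1)=1 G3=G1=0 -> 0010
State from step 3 equals state from step 0 -> cycle length 3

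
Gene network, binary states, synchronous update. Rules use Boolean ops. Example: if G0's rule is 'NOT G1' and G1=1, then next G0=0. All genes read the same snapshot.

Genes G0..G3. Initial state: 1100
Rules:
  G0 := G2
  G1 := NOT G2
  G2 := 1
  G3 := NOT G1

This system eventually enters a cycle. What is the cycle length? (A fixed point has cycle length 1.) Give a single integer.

Answer: 1

Derivation:
Step 0: 1100
Step 1: G0=G2=0 G1=NOT G2=NOT 0=1 G2=1(const) G3=NOT G1=NOT 1=0 -> 0110
Step 2: G0=G2=1 G1=NOT G2=NOT 1=0 G2=1(const) G3=NOT G1=NOT 1=0 -> 1010
Step 3: G0=G2=1 G1=NOT G2=NOT 1=0 G2=1(const) G3=NOT G1=NOT 0=1 -> 1011
Step 4: G0=G2=1 G1=NOT G2=NOT 1=0 G2=1(const) G3=NOT G1=NOT 0=1 -> 1011
State from step 4 equals state from step 3 -> cycle length 1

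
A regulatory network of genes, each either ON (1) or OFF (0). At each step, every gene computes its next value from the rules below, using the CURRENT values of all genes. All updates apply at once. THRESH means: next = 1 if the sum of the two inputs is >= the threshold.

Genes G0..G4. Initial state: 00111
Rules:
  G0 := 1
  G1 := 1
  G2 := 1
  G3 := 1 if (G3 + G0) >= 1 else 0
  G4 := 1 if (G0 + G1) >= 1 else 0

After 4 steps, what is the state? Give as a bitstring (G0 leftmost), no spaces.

Step 1: G0=1(const) G1=1(const) G2=1(const) G3=(1+0>=1)=1 G4=(0+0>=1)=0 -> 11110
Step 2: G0=1(const) G1=1(const) G2=1(const) G3=(1+1>=1)=1 G4=(1+1>=1)=1 -> 11111
Step 3: G0=1(const) G1=1(const) G2=1(const) G3=(1+1>=1)=1 G4=(1+1>=1)=1 -> 11111
Step 4: G0=1(const) G1=1(const) G2=1(const) G3=(1+1>=1)=1 G4=(1+1>=1)=1 -> 11111

11111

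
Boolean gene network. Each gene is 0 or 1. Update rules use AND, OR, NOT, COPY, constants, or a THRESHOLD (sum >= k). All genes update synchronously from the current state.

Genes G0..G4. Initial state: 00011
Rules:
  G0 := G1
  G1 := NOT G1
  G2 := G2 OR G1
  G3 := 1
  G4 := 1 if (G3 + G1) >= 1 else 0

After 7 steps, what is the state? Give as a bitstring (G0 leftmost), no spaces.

Step 1: G0=G1=0 G1=NOT G1=NOT 0=1 G2=G2|G1=0|0=0 G3=1(const) G4=(1+0>=1)=1 -> 01011
Step 2: G0=G1=1 G1=NOT G1=NOT 1=0 G2=G2|G1=0|1=1 G3=1(const) G4=(1+1>=1)=1 -> 10111
Step 3: G0=G1=0 G1=NOT G1=NOT 0=1 G2=G2|G1=1|0=1 G3=1(const) G4=(1+0>=1)=1 -> 01111
Step 4: G0=G1=1 G1=NOT G1=NOT 1=0 G2=G2|G1=1|1=1 G3=1(const) G4=(1+1>=1)=1 -> 10111
Step 5: G0=G1=0 G1=NOT G1=NOT 0=1 G2=G2|G1=1|0=1 G3=1(const) G4=(1+0>=1)=1 -> 01111
Step 6: G0=G1=1 G1=NOT G1=NOT 1=0 G2=G2|G1=1|1=1 G3=1(const) G4=(1+1>=1)=1 -> 10111
Step 7: G0=G1=0 G1=NOT G1=NOT 0=1 G2=G2|G1=1|0=1 G3=1(const) G4=(1+0>=1)=1 -> 01111

01111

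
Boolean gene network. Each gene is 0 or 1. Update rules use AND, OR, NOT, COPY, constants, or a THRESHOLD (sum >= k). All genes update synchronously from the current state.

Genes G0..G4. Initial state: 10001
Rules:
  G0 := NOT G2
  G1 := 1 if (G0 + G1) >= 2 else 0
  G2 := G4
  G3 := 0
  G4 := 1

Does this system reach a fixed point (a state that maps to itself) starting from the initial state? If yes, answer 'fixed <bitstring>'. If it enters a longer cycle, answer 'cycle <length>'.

Step 0: 10001
Step 1: G0=NOT G2=NOT 0=1 G1=(1+0>=2)=0 G2=G4=1 G3=0(const) G4=1(const) -> 10101
Step 2: G0=NOT G2=NOT 1=0 G1=(1+0>=2)=0 G2=G4=1 G3=0(const) G4=1(const) -> 00101
Step 3: G0=NOT G2=NOT 1=0 G1=(0+0>=2)=0 G2=G4=1 G3=0(const) G4=1(const) -> 00101
Fixed point reached at step 2: 00101

Answer: fixed 00101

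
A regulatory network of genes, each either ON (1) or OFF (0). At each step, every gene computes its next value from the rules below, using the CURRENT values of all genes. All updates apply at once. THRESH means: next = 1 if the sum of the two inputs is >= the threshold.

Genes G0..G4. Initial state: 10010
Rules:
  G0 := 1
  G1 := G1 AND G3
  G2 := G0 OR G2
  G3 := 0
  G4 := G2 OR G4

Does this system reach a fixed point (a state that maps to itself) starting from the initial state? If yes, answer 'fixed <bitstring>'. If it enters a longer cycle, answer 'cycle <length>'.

Step 0: 10010
Step 1: G0=1(const) G1=G1&G3=0&1=0 G2=G0|G2=1|0=1 G3=0(const) G4=G2|G4=0|0=0 -> 10100
Step 2: G0=1(const) G1=G1&G3=0&0=0 G2=G0|G2=1|1=1 G3=0(const) G4=G2|G4=1|0=1 -> 10101
Step 3: G0=1(const) G1=G1&G3=0&0=0 G2=G0|G2=1|1=1 G3=0(const) G4=G2|G4=1|1=1 -> 10101
Fixed point reached at step 2: 10101

Answer: fixed 10101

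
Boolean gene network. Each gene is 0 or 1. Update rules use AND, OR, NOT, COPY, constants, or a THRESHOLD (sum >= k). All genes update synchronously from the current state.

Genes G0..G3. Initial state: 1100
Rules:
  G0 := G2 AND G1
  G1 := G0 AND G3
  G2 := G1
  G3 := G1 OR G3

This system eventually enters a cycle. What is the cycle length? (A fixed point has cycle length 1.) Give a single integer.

Answer: 1

Derivation:
Step 0: 1100
Step 1: G0=G2&G1=0&1=0 G1=G0&G3=1&0=0 G2=G1=1 G3=G1|G3=1|0=1 -> 0011
Step 2: G0=G2&G1=1&0=0 G1=G0&G3=0&1=0 G2=G1=0 G3=G1|G3=0|1=1 -> 0001
Step 3: G0=G2&G1=0&0=0 G1=G0&G3=0&1=0 G2=G1=0 G3=G1|G3=0|1=1 -> 0001
State from step 3 equals state from step 2 -> cycle length 1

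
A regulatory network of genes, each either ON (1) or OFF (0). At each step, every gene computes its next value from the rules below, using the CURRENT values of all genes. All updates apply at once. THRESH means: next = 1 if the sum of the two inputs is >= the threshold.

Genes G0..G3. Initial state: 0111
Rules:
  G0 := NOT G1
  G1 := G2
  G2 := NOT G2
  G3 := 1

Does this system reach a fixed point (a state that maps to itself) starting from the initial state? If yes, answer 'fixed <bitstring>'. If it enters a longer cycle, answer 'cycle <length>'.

Answer: cycle 2

Derivation:
Step 0: 0111
Step 1: G0=NOT G1=NOT 1=0 G1=G2=1 G2=NOT G2=NOT 1=0 G3=1(const) -> 0101
Step 2: G0=NOT G1=NOT 1=0 G1=G2=0 G2=NOT G2=NOT 0=1 G3=1(const) -> 0011
Step 3: G0=NOT G1=NOT 0=1 G1=G2=1 G2=NOT G2=NOT 1=0 G3=1(const) -> 1101
Step 4: G0=NOT G1=NOT 1=0 G1=G2=0 G2=NOT G2=NOT 0=1 G3=1(const) -> 0011
Cycle of length 2 starting at step 2 -> no fixed point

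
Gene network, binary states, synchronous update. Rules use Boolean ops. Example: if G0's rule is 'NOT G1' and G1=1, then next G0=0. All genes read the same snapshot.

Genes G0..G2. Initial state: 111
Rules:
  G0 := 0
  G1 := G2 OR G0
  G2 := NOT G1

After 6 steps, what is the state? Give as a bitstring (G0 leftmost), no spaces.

Step 1: G0=0(const) G1=G2|G0=1|1=1 G2=NOT G1=NOT 1=0 -> 010
Step 2: G0=0(const) G1=G2|G0=0|0=0 G2=NOT G1=NOT 1=0 -> 000
Step 3: G0=0(const) G1=G2|G0=0|0=0 G2=NOT G1=NOT 0=1 -> 001
Step 4: G0=0(const) G1=G2|G0=1|0=1 G2=NOT G1=NOT 0=1 -> 011
Step 5: G0=0(const) G1=G2|G0=1|0=1 G2=NOT G1=NOT 1=0 -> 010
Step 6: G0=0(const) G1=G2|G0=0|0=0 G2=NOT G1=NOT 1=0 -> 000

000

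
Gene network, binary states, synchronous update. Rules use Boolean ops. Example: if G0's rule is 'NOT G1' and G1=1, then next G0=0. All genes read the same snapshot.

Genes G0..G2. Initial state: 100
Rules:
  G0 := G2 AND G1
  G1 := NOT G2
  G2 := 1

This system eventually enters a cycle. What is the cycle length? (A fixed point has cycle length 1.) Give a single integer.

Answer: 1

Derivation:
Step 0: 100
Step 1: G0=G2&G1=0&0=0 G1=NOT G2=NOT 0=1 G2=1(const) -> 011
Step 2: G0=G2&G1=1&1=1 G1=NOT G2=NOT 1=0 G2=1(const) -> 101
Step 3: G0=G2&G1=1&0=0 G1=NOT G2=NOT 1=0 G2=1(const) -> 001
Step 4: G0=G2&G1=1&0=0 G1=NOT G2=NOT 1=0 G2=1(const) -> 001
State from step 4 equals state from step 3 -> cycle length 1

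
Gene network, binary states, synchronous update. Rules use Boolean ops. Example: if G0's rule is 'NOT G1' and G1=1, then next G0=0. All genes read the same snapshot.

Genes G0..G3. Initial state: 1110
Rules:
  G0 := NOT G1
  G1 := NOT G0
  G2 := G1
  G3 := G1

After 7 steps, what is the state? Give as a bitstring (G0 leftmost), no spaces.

Step 1: G0=NOT G1=NOT 1=0 G1=NOT G0=NOT 1=0 G2=G1=1 G3=G1=1 -> 0011
Step 2: G0=NOT G1=NOT 0=1 G1=NOT G0=NOT 0=1 G2=G1=0 G3=G1=0 -> 1100
Step 3: G0=NOT G1=NOT 1=0 G1=NOT G0=NOT 1=0 G2=G1=1 G3=G1=1 -> 0011
Step 4: G0=NOT G1=NOT 0=1 G1=NOT G0=NOT 0=1 G2=G1=0 G3=G1=0 -> 1100
Step 5: G0=NOT G1=NOT 1=0 G1=NOT G0=NOT 1=0 G2=G1=1 G3=G1=1 -> 0011
Step 6: G0=NOT G1=NOT 0=1 G1=NOT G0=NOT 0=1 G2=G1=0 G3=G1=0 -> 1100
Step 7: G0=NOT G1=NOT 1=0 G1=NOT G0=NOT 1=0 G2=G1=1 G3=G1=1 -> 0011

0011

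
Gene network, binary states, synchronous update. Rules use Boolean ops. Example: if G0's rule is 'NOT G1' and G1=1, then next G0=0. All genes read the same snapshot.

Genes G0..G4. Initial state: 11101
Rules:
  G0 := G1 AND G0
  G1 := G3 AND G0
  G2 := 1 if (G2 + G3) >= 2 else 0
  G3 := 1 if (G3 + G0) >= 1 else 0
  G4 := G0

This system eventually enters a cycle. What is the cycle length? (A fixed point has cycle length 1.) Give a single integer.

Answer: 1

Derivation:
Step 0: 11101
Step 1: G0=G1&G0=1&1=1 G1=G3&G0=0&1=0 G2=(1+0>=2)=0 G3=(0+1>=1)=1 G4=G0=1 -> 10011
Step 2: G0=G1&G0=0&1=0 G1=G3&G0=1&1=1 G2=(0+1>=2)=0 G3=(1+1>=1)=1 G4=G0=1 -> 01011
Step 3: G0=G1&G0=1&0=0 G1=G3&G0=1&0=0 G2=(0+1>=2)=0 G3=(1+0>=1)=1 G4=G0=0 -> 00010
Step 4: G0=G1&G0=0&0=0 G1=G3&G0=1&0=0 G2=(0+1>=2)=0 G3=(1+0>=1)=1 G4=G0=0 -> 00010
State from step 4 equals state from step 3 -> cycle length 1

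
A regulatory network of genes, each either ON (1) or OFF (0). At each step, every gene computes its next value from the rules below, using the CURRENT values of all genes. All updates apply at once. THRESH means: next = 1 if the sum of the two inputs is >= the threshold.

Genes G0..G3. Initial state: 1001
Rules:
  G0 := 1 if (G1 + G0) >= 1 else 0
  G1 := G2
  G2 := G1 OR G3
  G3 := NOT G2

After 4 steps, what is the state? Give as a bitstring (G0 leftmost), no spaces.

Step 1: G0=(0+1>=1)=1 G1=G2=0 G2=G1|G3=0|1=1 G3=NOT G2=NOT 0=1 -> 1011
Step 2: G0=(0+1>=1)=1 G1=G2=1 G2=G1|G3=0|1=1 G3=NOT G2=NOT 1=0 -> 1110
Step 3: G0=(1+1>=1)=1 G1=G2=1 G2=G1|G3=1|0=1 G3=NOT G2=NOT 1=0 -> 1110
Step 4: G0=(1+1>=1)=1 G1=G2=1 G2=G1|G3=1|0=1 G3=NOT G2=NOT 1=0 -> 1110

1110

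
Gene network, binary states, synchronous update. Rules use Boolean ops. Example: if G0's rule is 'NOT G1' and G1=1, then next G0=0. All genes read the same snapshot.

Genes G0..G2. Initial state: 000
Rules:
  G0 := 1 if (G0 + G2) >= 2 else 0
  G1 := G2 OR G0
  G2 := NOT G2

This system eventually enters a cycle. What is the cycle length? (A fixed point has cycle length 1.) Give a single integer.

Step 0: 000
Step 1: G0=(0+0>=2)=0 G1=G2|G0=0|0=0 G2=NOT G2=NOT 0=1 -> 001
Step 2: G0=(0+1>=2)=0 G1=G2|G0=1|0=1 G2=NOT G2=NOT 1=0 -> 010
Step 3: G0=(0+0>=2)=0 G1=G2|G0=0|0=0 G2=NOT G2=NOT 0=1 -> 001
State from step 3 equals state from step 1 -> cycle length 2

Answer: 2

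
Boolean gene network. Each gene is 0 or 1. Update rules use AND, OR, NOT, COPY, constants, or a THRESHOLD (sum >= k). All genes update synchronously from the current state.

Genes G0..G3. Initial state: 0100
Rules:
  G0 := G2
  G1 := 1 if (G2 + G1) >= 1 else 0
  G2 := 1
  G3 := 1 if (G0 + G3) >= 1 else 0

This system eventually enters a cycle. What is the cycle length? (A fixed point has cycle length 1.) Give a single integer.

Answer: 1

Derivation:
Step 0: 0100
Step 1: G0=G2=0 G1=(0+1>=1)=1 G2=1(const) G3=(0+0>=1)=0 -> 0110
Step 2: G0=G2=1 G1=(1+1>=1)=1 G2=1(const) G3=(0+0>=1)=0 -> 1110
Step 3: G0=G2=1 G1=(1+1>=1)=1 G2=1(const) G3=(1+0>=1)=1 -> 1111
Step 4: G0=G2=1 G1=(1+1>=1)=1 G2=1(const) G3=(1+1>=1)=1 -> 1111
State from step 4 equals state from step 3 -> cycle length 1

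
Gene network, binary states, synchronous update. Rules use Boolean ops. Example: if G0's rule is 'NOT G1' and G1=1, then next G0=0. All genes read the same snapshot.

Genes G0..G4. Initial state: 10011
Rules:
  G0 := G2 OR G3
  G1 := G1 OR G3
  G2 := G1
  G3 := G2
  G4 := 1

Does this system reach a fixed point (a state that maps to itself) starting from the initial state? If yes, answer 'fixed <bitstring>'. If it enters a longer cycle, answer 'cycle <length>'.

Step 0: 10011
Step 1: G0=G2|G3=0|1=1 G1=G1|G3=0|1=1 G2=G1=0 G3=G2=0 G4=1(const) -> 11001
Step 2: G0=G2|G3=0|0=0 G1=G1|G3=1|0=1 G2=G1=1 G3=G2=0 G4=1(const) -> 01101
Step 3: G0=G2|G3=1|0=1 G1=G1|G3=1|0=1 G2=G1=1 G3=G2=1 G4=1(const) -> 11111
Step 4: G0=G2|G3=1|1=1 G1=G1|G3=1|1=1 G2=G1=1 G3=G2=1 G4=1(const) -> 11111
Fixed point reached at step 3: 11111

Answer: fixed 11111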